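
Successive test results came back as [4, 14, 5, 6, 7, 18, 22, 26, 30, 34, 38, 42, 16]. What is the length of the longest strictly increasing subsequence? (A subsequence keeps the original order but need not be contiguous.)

Let dp[i] be the length of the longest such subsequence ending at index i:
i:      1  2  3  4  5  6  7  8  9 10 11 12 13
a[i]:   4 14  5  6  7 18 22 26 30 34 38 42 16
dp:     1  2  2  3  4  5  6  7  8  9 10 11  5
Maximum dp value is 11.

11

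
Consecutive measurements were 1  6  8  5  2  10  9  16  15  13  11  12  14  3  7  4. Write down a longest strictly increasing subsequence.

Patience tails give the LIS length; then backtrack through the dp parents:
1 → extends → [1]
6 → extends → [1, 6]
8 → extends → [1, 6, 8]
5 → replaces 6 → [1, 5, 8]
2 → replaces 5 → [1, 2, 8]
10 → extends → [1, 2, 8, 10]
9 → replaces 10 → [1, 2, 8, 9]
16 → extends → [1, 2, 8, 9, 16]
15 → replaces 16 → [1, 2, 8, 9, 15]
13 → replaces 15 → [1, 2, 8, 9, 13]
11 → replaces 13 → [1, 2, 8, 9, 11]
12 → extends → [1, 2, 8, 9, 11, 12]
14 → extends → [1, 2, 8, 9, 11, 12, 14]
3 → replaces 8 → [1, 2, 3, 9, 11, 12, 14]
7 → replaces 9 → [1, 2, 3, 7, 11, 12, 14]
4 → replaces 7 → [1, 2, 3, 4, 11, 12, 14]
Length 7; one witness is 1, 6, 8, 10, 11, 12, 14.

1, 6, 8, 10, 11, 12, 14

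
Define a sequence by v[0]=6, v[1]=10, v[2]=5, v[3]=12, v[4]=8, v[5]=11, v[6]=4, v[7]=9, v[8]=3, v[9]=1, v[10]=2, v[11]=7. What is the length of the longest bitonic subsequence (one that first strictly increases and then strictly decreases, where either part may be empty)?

7

inc[i] = longest strictly increasing subsequence ending at i; dec[i] = longest strictly decreasing subsequence starting at i:
i:      0  1  2  3  4  5  6  7  8  9 10 11
v[i]:   6 10  5 12  8 11  4  9  3  1  2  7
inc:    1  2  1  3  2  3  1  3  1  1  2  3
dec:    5  5  4  5  4  4  3  3  2  1  1  1
Best peak at i=3 (value 12): inc=3, dec=5, length 3+5−1 = 7.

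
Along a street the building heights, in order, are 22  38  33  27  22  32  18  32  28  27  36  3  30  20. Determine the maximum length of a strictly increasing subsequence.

Track the smallest tail for each achievable length (strict):
22 → extends → [22]
38 → extends → [22, 38]
33 → replaces 38 → [22, 33]
27 → replaces 33 → [22, 27]
22 → already a tail → [22, 27]
32 → extends → [22, 27, 32]
18 → replaces 22 → [18, 27, 32]
32 → already a tail → [18, 27, 32]
28 → replaces 32 → [18, 27, 28]
27 → already a tail → [18, 27, 28]
36 → extends → [18, 27, 28, 36]
3 → replaces 18 → [3, 27, 28, 36]
30 → replaces 36 → [3, 27, 28, 30]
20 → replaces 27 → [3, 20, 28, 30]
Four tails, so the longest strictly increasing subsequence has length 4 (e.g. 22, 27, 32, 36).

4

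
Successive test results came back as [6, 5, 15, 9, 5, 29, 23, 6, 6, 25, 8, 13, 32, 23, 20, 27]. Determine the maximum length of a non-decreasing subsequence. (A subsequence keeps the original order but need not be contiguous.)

8

Track the smallest tail for each achievable length (allowing ties):
6 → extends → [6]
5 → replaces 6 → [5]
15 → extends → [5, 15]
9 → replaces 15 → [5, 9]
5 → replaces 9 → [5, 5]
29 → extends → [5, 5, 29]
23 → replaces 29 → [5, 5, 23]
6 → replaces 23 → [5, 5, 6]
6 → extends → [5, 5, 6, 6]
25 → extends → [5, 5, 6, 6, 25]
8 → replaces 25 → [5, 5, 6, 6, 8]
13 → extends → [5, 5, 6, 6, 8, 13]
32 → extends → [5, 5, 6, 6, 8, 13, 32]
23 → replaces 32 → [5, 5, 6, 6, 8, 13, 23]
20 → replaces 23 → [5, 5, 6, 6, 8, 13, 20]
27 → extends → [5, 5, 6, 6, 8, 13, 20, 27]
Eight tails, so the longest non-decreasing subsequence has length 8 (e.g. 5, 5, 6, 6, 8, 13, 23, 27).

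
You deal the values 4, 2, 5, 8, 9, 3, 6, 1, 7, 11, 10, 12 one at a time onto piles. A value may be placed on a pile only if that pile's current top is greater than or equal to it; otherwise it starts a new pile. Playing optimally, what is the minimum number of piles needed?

6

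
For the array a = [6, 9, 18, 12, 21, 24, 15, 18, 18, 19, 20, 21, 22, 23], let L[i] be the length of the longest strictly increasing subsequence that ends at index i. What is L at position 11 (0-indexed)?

8

dp[i] = 1 + max{dp[j] : j<i, a[j]<a[i]} (or 1 if no such j):
i:      0  1  2  3  4  5  6  7  8  9 10 11 12 13
a[i]:   6  9 18 12 21 24 15 18 18 19 20 21 22 23
dp:     1  2  3  3  4  5  4  5  5  6  7  8  9 10
At index 11 the value is 8.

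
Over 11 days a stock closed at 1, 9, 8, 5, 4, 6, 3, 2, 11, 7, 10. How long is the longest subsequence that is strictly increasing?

5

Track the smallest tail for each achievable length (strict):
1 → extends → [1]
9 → extends → [1, 9]
8 → replaces 9 → [1, 8]
5 → replaces 8 → [1, 5]
4 → replaces 5 → [1, 4]
6 → extends → [1, 4, 6]
3 → replaces 4 → [1, 3, 6]
2 → replaces 3 → [1, 2, 6]
11 → extends → [1, 2, 6, 11]
7 → replaces 11 → [1, 2, 6, 7]
10 → extends → [1, 2, 6, 7, 10]
Five tails, so the longest strictly increasing subsequence has length 5 (e.g. 1, 5, 6, 7, 10).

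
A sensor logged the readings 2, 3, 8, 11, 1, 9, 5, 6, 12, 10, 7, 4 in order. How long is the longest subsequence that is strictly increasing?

5

Let dp[i] be the length of the longest such subsequence ending at index i:
i:      1  2  3  4  5  6  7  8  9 10 11 12
a[i]:   2  3  8 11  1  9  5  6 12 10  7  4
dp:     1  2  3  4  1  4  3  4  5  5  5  3
Maximum dp value is 5.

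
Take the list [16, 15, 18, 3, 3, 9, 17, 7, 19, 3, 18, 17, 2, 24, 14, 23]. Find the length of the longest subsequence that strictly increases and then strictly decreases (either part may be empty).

inc[i] = longest strictly increasing subsequence ending at i; dec[i] = longest strictly decreasing subsequence starting at i:
i:      1  2  3  4  5  6  7  8  9 10 11 12 13 14 15 16
a[i]:  16 15 18  3  3  9 17  7 19  3 18 17  2 24 14 23
inc:    1  1  2  1  1  2  3  2  4  1  4  3  1  5  3  5
dec:    6  5  5  2  2  4  4  3  4  2  3  2  1  2  1  1
Best peak at i=9 (value 19): inc=4, dec=4, length 4+4−1 = 7.

7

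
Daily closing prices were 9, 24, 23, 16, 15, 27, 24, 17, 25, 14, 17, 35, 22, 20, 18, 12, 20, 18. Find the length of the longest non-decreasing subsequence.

6

Track the smallest tail for each achievable length (allowing ties):
9 → extends → [9]
24 → extends → [9, 24]
23 → replaces 24 → [9, 23]
16 → replaces 23 → [9, 16]
15 → replaces 16 → [9, 15]
27 → extends → [9, 15, 27]
24 → replaces 27 → [9, 15, 24]
17 → replaces 24 → [9, 15, 17]
25 → extends → [9, 15, 17, 25]
14 → replaces 15 → [9, 14, 17, 25]
17 → replaces 25 → [9, 14, 17, 17]
35 → extends → [9, 14, 17, 17, 35]
22 → replaces 35 → [9, 14, 17, 17, 22]
20 → replaces 22 → [9, 14, 17, 17, 20]
18 → replaces 20 → [9, 14, 17, 17, 18]
12 → replaces 14 → [9, 12, 17, 17, 18]
20 → extends → [9, 12, 17, 17, 18, 20]
18 → replaces 20 → [9, 12, 17, 17, 18, 18]
Six tails, so the longest non-decreasing subsequence has length 6 (e.g. 9, 16, 17, 17, 20, 20).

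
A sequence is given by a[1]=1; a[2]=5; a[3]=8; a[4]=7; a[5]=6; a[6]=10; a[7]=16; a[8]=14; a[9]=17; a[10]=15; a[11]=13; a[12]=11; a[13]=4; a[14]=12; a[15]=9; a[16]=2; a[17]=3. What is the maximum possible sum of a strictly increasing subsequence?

Let S[i] be the best sum of a strictly increasing subsequence ending at i:
i:      1  2  3  4  5  6  7  8  9 10 11 12 13 14 15 16 17
a[i]:   1  5  8  7  6 10 16 14 17 15 13 11  4 12  9  2  3
S:      1  6 14 13 12 24 40 38 57 53 37 35  5 47 23  3  6
Maximum is 57 (e.g. 1 + 5 + 8 + 10 + 16 + 17).

57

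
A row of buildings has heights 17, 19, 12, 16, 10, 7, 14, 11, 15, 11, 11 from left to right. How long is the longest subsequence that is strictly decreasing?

Let dp[i] be the longest strictly decreasing subsequence ending at i:
i:      1  2  3  4  5  6  7  8  9 10 11
a[i]:  17 19 12 16 10  7 14 11 15 11 11
dp:     1  1  2  2  3  4  3  4  3  4  4
Maximum is 4.

4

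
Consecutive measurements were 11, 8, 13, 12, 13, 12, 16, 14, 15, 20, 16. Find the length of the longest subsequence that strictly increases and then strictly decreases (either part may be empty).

inc[i] = longest strictly increasing subsequence ending at i; dec[i] = longest strictly decreasing subsequence starting at i:
i:      1  2  3  4  5  6  7  8  9 10 11
a[i]:  11  8 13 12 13 12 16 14 15 20 16
inc:    1  1  2  2  3  2  4  4  5  6  6
dec:    2  1  2  1  2  1  2  1  1  2  1
Best peak at i=10 (value 20): inc=6, dec=2, length 6+2−1 = 7.

7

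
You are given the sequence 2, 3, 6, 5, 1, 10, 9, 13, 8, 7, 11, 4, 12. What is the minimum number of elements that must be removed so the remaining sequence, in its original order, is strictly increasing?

Fewest deletions = n − (longest strictly increasing subsequence).
Patience tails:
2 → extends → [2]
3 → extends → [2, 3]
6 → extends → [2, 3, 6]
5 → replaces 6 → [2, 3, 5]
1 → replaces 2 → [1, 3, 5]
10 → extends → [1, 3, 5, 10]
9 → replaces 10 → [1, 3, 5, 9]
13 → extends → [1, 3, 5, 9, 13]
8 → replaces 9 → [1, 3, 5, 8, 13]
7 → replaces 8 → [1, 3, 5, 7, 13]
11 → replaces 13 → [1, 3, 5, 7, 11]
4 → replaces 5 → [1, 3, 4, 7, 11]
12 → extends → [1, 3, 4, 7, 11, 12]
Longest strictly increasing subsequence has length 6, so deletions = 13 − 6 = 7.

7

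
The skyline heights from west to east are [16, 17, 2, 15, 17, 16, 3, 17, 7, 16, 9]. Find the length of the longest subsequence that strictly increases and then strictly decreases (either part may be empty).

6

inc[i] = longest strictly increasing subsequence ending at i; dec[i] = longest strictly decreasing subsequence starting at i:
i:      1  2  3  4  5  6  7  8  9 10 11
a[i]:  16 17  2 15 17 16  3 17  7 16  9
inc:    1  2  1  2  3  3  2  4  3  4  4
dec:    3  3  1  2  3  2  1  3  1  2  1
Best peak at i=8 (value 17): inc=4, dec=3, length 4+3−1 = 6.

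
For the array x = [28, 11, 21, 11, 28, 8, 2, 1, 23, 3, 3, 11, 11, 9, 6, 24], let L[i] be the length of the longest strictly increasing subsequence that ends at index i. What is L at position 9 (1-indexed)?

dp[i] = 1 + max{dp[j] : j<i, x[j]<x[i]} (or 1 if no such j):
i:      1  2  3  4  5  6  7  8  9 10 11 12 13 14 15 16
x[i]:  28 11 21 11 28  8  2  1 23  3  3 11 11  9  6 24
dp:     1  1  2  1  3  1  1  1  3  2  2  3  3  3  3  4
At index 9 the value is 3.

3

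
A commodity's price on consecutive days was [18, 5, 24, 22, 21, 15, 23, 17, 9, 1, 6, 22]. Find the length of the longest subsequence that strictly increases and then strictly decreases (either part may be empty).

inc[i] = longest strictly increasing subsequence ending at i; dec[i] = longest strictly decreasing subsequence starting at i:
i:      1  2  3  4  5  6  7  8  9 10 11 12
a[i]:  18  5 24 22 21 15 23 17  9  1  6 22
inc:    1  1  2  2  2  2  3  3  2  1  2  4
dec:    4  2  6  5  4  3  4  3  2  1  1  1
Best peak at i=3 (value 24): inc=2, dec=6, length 2+6−1 = 7.

7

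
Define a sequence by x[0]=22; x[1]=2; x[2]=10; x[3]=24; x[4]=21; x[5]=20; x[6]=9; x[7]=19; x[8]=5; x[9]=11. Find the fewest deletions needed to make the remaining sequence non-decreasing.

Fewest deletions = n − (longest non-decreasing subsequence).
Patience tails:
22 → extends → [22]
2 → replaces 22 → [2]
10 → extends → [2, 10]
24 → extends → [2, 10, 24]
21 → replaces 24 → [2, 10, 21]
20 → replaces 21 → [2, 10, 20]
9 → replaces 10 → [2, 9, 20]
19 → replaces 20 → [2, 9, 19]
5 → replaces 9 → [2, 5, 19]
11 → replaces 19 → [2, 5, 11]
Longest non-decreasing subsequence has length 3, so deletions = 10 − 3 = 7.

7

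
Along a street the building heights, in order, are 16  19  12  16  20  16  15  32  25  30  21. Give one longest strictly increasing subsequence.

16, 19, 20, 25, 30

Patience tails give the LIS length; then backtrack through the dp parents:
16 → extends → [16]
19 → extends → [16, 19]
12 → replaces 16 → [12, 19]
16 → replaces 19 → [12, 16]
20 → extends → [12, 16, 20]
16 → already a tail → [12, 16, 20]
15 → replaces 16 → [12, 15, 20]
32 → extends → [12, 15, 20, 32]
25 → replaces 32 → [12, 15, 20, 25]
30 → extends → [12, 15, 20, 25, 30]
21 → replaces 25 → [12, 15, 20, 21, 30]
Length 5; one witness is 16, 19, 20, 25, 30.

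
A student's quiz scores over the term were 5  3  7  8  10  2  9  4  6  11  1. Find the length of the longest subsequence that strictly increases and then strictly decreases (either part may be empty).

7

inc[i] = longest strictly increasing subsequence ending at i; dec[i] = longest strictly decreasing subsequence starting at i:
i:      1  2  3  4  5  6  7  8  9 10 11
a[i]:   5  3  7  8 10  2  9  4  6 11  1
inc:    1  1  2  3  4  1  4  2  3  5  1
dec:    4  3  3  3  4  2  3  2  2  2  1
Best peak at i=5 (value 10): inc=4, dec=4, length 4+4−1 = 7.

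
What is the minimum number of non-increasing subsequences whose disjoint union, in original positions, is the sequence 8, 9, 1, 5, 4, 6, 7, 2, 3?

4

Place each on the leftmost legal pile:
8 → new pile 1 (tops now [8])
9 → new pile 2 (tops now [8, 9])
1 → pile 1 (tops now [1, 9])
5 → pile 2 (tops now [1, 5])
4 → pile 2 (tops now [1, 4])
6 → new pile 3 (tops now [1, 4, 6])
7 → new pile 4 (tops now [1, 4, 6, 7])
2 → pile 2 (tops now [1, 2, 6, 7])
3 → pile 3 (tops now [1, 2, 3, 7])
Four piles.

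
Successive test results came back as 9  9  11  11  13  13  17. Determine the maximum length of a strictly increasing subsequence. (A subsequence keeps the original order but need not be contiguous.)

4

Let dp[i] be the length of the longest such subsequence ending at index i:
i:      1  2  3  4  5  6  7
a[i]:   9  9 11 11 13 13 17
dp:     1  1  2  2  3  3  4
Maximum dp value is 4.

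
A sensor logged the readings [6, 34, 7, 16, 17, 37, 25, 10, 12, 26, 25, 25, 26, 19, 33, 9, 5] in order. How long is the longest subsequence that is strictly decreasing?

6

Negate each value so 'decreasing' becomes 'increasing', then run patience tails on the negated sequence:
-6 → extends → [-6]
-34 → replaces -6 → [-34]
-7 → extends → [-34, -7]
-16 → replaces -7 → [-34, -16]
-17 → replaces -16 → [-34, -17]
-37 → replaces -34 → [-37, -17]
-25 → replaces -17 → [-37, -25]
-10 → extends → [-37, -25, -10]
-12 → replaces -10 → [-37, -25, -12]
-26 → replaces -25 → [-37, -26, -12]
-25 → replaces -12 → [-37, -26, -25]
-25 → already a tail → [-37, -26, -25]
-26 → already a tail → [-37, -26, -25]
-19 → extends → [-37, -26, -25, -19]
-33 → replaces -26 → [-37, -33, -25, -19]
-9 → extends → [-37, -33, -25, -19, -9]
-5 → extends → [-37, -33, -25, -19, -9, -5]
Six tails, so the longest strictly decreasing subsequence of the original has length 6.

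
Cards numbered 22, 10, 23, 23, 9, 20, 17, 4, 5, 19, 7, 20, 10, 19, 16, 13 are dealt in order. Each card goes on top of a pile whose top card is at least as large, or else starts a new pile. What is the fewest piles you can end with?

5

The minimum number of non-increasing subsequences covering a sequence equals the length of its longest strictly increasing subsequence.
LIS length is 5 (e.g. 4, 5, 7, 10, 19), so 5 piles are needed.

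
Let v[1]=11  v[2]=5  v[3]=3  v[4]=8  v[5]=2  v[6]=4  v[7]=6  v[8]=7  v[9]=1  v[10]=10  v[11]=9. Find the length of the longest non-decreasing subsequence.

Let dp[i] be the length of the longest such subsequence ending at index i:
i:      1  2  3  4  5  6  7  8  9 10 11
v[i]:  11  5  3  8  2  4  6  7  1 10  9
dp:     1  1  1  2  1  2  3  4  1  5  5
Maximum dp value is 5.

5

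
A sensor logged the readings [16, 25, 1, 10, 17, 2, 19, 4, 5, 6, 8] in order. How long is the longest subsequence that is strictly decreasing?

3

Negate each value so 'decreasing' becomes 'increasing', then run patience tails on the negated sequence:
-16 → extends → [-16]
-25 → replaces -16 → [-25]
-1 → extends → [-25, -1]
-10 → replaces -1 → [-25, -10]
-17 → replaces -10 → [-25, -17]
-2 → extends → [-25, -17, -2]
-19 → replaces -17 → [-25, -19, -2]
-4 → replaces -2 → [-25, -19, -4]
-5 → replaces -4 → [-25, -19, -5]
-6 → replaces -5 → [-25, -19, -6]
-8 → replaces -6 → [-25, -19, -8]
Three tails, so the longest strictly decreasing subsequence of the original has length 3.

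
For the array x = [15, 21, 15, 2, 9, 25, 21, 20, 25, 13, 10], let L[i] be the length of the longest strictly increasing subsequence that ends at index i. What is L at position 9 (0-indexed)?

3

dp[i] = 1 + max{dp[j] : j<i, x[j]<x[i]} (or 1 if no such j):
i:      0  1  2  3  4  5  6  7  8  9 10
x[i]:  15 21 15  2  9 25 21 20 25 13 10
dp:     1  2  1  1  2  3  3  3  4  3  3
At index 9 the value is 3.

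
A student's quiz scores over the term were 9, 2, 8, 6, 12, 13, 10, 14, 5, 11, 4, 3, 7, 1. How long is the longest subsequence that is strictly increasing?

5

Let dp[i] be the length of the longest such subsequence ending at index i:
i:      1  2  3  4  5  6  7  8  9 10 11 12 13 14
a[i]:   9  2  8  6 12 13 10 14  5 11  4  3  7  1
dp:     1  1  2  2  3  4  3  5  2  4  2  2  3  1
Maximum dp value is 5.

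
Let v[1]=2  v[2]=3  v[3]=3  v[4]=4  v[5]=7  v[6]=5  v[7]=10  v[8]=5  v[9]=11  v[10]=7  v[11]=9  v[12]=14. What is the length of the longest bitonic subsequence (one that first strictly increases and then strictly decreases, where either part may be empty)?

inc[i] = longest strictly increasing subsequence ending at i; dec[i] = longest strictly decreasing subsequence starting at i:
i:      1  2  3  4  5  6  7  8  9 10 11 12
v[i]:   2  3  3  4  7  5 10  5 11  7  9 14
inc:    1  2  2  3  4  4  5  4  6  5  6  7
dec:    1  1  1  1  2  1  2  1  2  1  1  1
Best peak at i=9 (value 11): inc=6, dec=2, length 6+2−1 = 7.

7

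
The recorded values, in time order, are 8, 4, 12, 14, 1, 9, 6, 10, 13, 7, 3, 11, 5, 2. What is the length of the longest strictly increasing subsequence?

Track the smallest tail for each achievable length (strict):
8 → extends → [8]
4 → replaces 8 → [4]
12 → extends → [4, 12]
14 → extends → [4, 12, 14]
1 → replaces 4 → [1, 12, 14]
9 → replaces 12 → [1, 9, 14]
6 → replaces 9 → [1, 6, 14]
10 → replaces 14 → [1, 6, 10]
13 → extends → [1, 6, 10, 13]
7 → replaces 10 → [1, 6, 7, 13]
3 → replaces 6 → [1, 3, 7, 13]
11 → replaces 13 → [1, 3, 7, 11]
5 → replaces 7 → [1, 3, 5, 11]
2 → replaces 3 → [1, 2, 5, 11]
Four tails, so the longest strictly increasing subsequence has length 4 (e.g. 8, 9, 10, 13).

4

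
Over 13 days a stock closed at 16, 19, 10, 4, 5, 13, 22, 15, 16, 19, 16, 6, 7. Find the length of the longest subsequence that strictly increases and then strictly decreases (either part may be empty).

inc[i] = longest strictly increasing subsequence ending at i; dec[i] = longest strictly decreasing subsequence starting at i:
i:      1  2  3  4  5  6  7  8  9 10 11 12 13
a[i]:  16 19 10  4  5 13 22 15 16 19 16  6  7
inc:    1  2  1  1  2  3  4  4  5  6  5  3  4
dec:    3  3  2  1  1  2  4  2  2  3  2  1  1
Best peak at i=10 (value 19): inc=6, dec=3, length 6+3−1 = 8.

8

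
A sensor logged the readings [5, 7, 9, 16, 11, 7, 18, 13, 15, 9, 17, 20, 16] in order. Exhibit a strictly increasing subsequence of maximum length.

5, 7, 9, 11, 13, 15, 17, 20

Patience tails give the LIS length; then backtrack through the dp parents:
5 → extends → [5]
7 → extends → [5, 7]
9 → extends → [5, 7, 9]
16 → extends → [5, 7, 9, 16]
11 → replaces 16 → [5, 7, 9, 11]
7 → already a tail → [5, 7, 9, 11]
18 → extends → [5, 7, 9, 11, 18]
13 → replaces 18 → [5, 7, 9, 11, 13]
15 → extends → [5, 7, 9, 11, 13, 15]
9 → already a tail → [5, 7, 9, 11, 13, 15]
17 → extends → [5, 7, 9, 11, 13, 15, 17]
20 → extends → [5, 7, 9, 11, 13, 15, 17, 20]
16 → replaces 17 → [5, 7, 9, 11, 13, 15, 16, 20]
Length 8; one witness is 5, 7, 9, 11, 13, 15, 17, 20.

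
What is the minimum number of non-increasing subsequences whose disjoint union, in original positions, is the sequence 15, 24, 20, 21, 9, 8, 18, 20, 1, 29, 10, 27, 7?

Place each on the leftmost legal pile:
15 → new pile 1 (tops now [15])
24 → new pile 2 (tops now [15, 24])
20 → pile 2 (tops now [15, 20])
21 → new pile 3 (tops now [15, 20, 21])
9 → pile 1 (tops now [9, 20, 21])
8 → pile 1 (tops now [8, 20, 21])
18 → pile 2 (tops now [8, 18, 21])
20 → pile 3 (tops now [8, 18, 20])
1 → pile 1 (tops now [1, 18, 20])
29 → new pile 4 (tops now [1, 18, 20, 29])
10 → pile 2 (tops now [1, 10, 20, 29])
27 → pile 4 (tops now [1, 10, 20, 27])
7 → pile 2 (tops now [1, 7, 20, 27])
Four piles.

4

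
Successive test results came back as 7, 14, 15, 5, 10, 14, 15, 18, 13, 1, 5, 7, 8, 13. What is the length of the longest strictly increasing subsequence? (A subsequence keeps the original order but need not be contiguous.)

Let dp[i] be the length of the longest such subsequence ending at index i:
i:      1  2  3  4  5  6  7  8  9 10 11 12 13 14
a[i]:   7 14 15  5 10 14 15 18 13  1  5  7  8 13
dp:     1  2  3  1  2  3  4  5  3  1  2  3  4  5
Maximum dp value is 5.

5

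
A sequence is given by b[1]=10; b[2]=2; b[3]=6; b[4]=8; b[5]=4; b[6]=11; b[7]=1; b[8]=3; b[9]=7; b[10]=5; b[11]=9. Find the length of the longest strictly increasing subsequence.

4

Track the smallest tail for each achievable length (strict):
10 → extends → [10]
2 → replaces 10 → [2]
6 → extends → [2, 6]
8 → extends → [2, 6, 8]
4 → replaces 6 → [2, 4, 8]
11 → extends → [2, 4, 8, 11]
1 → replaces 2 → [1, 4, 8, 11]
3 → replaces 4 → [1, 3, 8, 11]
7 → replaces 8 → [1, 3, 7, 11]
5 → replaces 7 → [1, 3, 5, 11]
9 → replaces 11 → [1, 3, 5, 9]
Four tails, so the longest strictly increasing subsequence has length 4 (e.g. 2, 6, 8, 11).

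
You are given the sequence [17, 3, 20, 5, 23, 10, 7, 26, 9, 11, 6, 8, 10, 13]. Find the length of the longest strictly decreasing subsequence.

Negate each value so 'decreasing' becomes 'increasing', then run patience tails on the negated sequence:
-17 → extends → [-17]
-3 → extends → [-17, -3]
-20 → replaces -17 → [-20, -3]
-5 → replaces -3 → [-20, -5]
-23 → replaces -20 → [-23, -5]
-10 → replaces -5 → [-23, -10]
-7 → extends → [-23, -10, -7]
-26 → replaces -23 → [-26, -10, -7]
-9 → replaces -7 → [-26, -10, -9]
-11 → replaces -10 → [-26, -11, -9]
-6 → extends → [-26, -11, -9, -6]
-8 → replaces -6 → [-26, -11, -9, -8]
-10 → replaces -9 → [-26, -11, -10, -8]
-13 → replaces -11 → [-26, -13, -10, -8]
Four tails, so the longest strictly decreasing subsequence of the original has length 4.

4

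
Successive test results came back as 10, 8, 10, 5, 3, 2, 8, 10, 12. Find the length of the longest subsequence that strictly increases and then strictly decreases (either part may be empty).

inc[i] = longest strictly increasing subsequence ending at i; dec[i] = longest strictly decreasing subsequence starting at i:
i:      1  2  3  4  5  6  7  8  9
a[i]:  10  8 10  5  3  2  8 10 12
inc:    1  1  2  1  1  1  2  3  4
dec:    5  4  4  3  2  1  1  1  1
Best peak at i=1 (value 10): inc=1, dec=5, length 1+5−1 = 5.

5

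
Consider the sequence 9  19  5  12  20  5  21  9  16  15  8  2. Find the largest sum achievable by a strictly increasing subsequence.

Let S[i] be the best sum of a strictly increasing subsequence ending at i:
i:      1  2  3  4  5  6  7  8  9 10 11 12
a[i]:   9 19  5 12 20  5 21  9 16 15  8  2
S:      9 28  5 21 48  5 69 14 37 36 13  2
Maximum is 69 (e.g. 9 + 19 + 20 + 21).

69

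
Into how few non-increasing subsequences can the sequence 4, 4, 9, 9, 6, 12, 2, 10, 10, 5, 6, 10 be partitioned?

Place each on the leftmost legal pile:
4 → new pile 1 (tops now [4])
4 → pile 1 (tops now [4])
9 → new pile 2 (tops now [4, 9])
9 → pile 2 (tops now [4, 9])
6 → pile 2 (tops now [4, 6])
12 → new pile 3 (tops now [4, 6, 12])
2 → pile 1 (tops now [2, 6, 12])
10 → pile 3 (tops now [2, 6, 10])
10 → pile 3 (tops now [2, 6, 10])
5 → pile 2 (tops now [2, 5, 10])
6 → pile 3 (tops now [2, 5, 6])
10 → new pile 4 (tops now [2, 5, 6, 10])
Four piles.

4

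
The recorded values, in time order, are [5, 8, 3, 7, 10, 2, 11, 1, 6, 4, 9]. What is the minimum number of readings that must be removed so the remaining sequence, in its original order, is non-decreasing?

7

Fewest deletions = n − (longest non-decreasing subsequence).
i:      1  2  3  4  5  6  7  8  9 10 11
a[i]:   5  8  3  7 10  2 11  1  6  4  9
dp:     1  2  1  2  3  1  4  1  2  2  3
max dp = 4, so deletions = 11 − 4 = 7.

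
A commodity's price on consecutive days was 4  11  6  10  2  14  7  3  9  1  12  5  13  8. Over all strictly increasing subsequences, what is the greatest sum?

Let S[i] be the best sum of a strictly increasing subsequence ending at i:
i:      1  2  3  4  5  6  7  8  9 10 11 12 13 14
a[i]:   4 11  6 10  2 14  7  3  9  1 12  5 13  8
S:      4 15 10 20  2 34 17  5 26  1 38 10 51 25
Maximum is 51 (e.g. 4 + 6 + 7 + 9 + 12 + 13).

51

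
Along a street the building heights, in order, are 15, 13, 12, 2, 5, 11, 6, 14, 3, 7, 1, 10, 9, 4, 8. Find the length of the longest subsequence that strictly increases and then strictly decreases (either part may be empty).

7

inc[i] = longest strictly increasing subsequence ending at i; dec[i] = longest strictly decreasing subsequence starting at i:
i:      1  2  3  4  5  6  7  8  9 10 11 12 13 14 15
a[i]:  15 13 12  2  5 11  6 14  3  7  1 10  9  4  8
inc:    1  1  1  1  2  3  3  4  2  4  1  5  5  3  5
dec:    7  6  5  2  3  4  3  4  2  2  1  3  2  1  1
Best peak at i=1 (value 15): inc=1, dec=7, length 1+7−1 = 7.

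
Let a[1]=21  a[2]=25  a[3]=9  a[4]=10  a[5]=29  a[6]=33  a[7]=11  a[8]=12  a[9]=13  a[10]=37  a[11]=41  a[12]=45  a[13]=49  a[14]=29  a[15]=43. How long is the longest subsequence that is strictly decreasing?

2

Let dp[i] be the longest strictly decreasing subsequence ending at i:
i:      1  2  3  4  5  6  7  8  9 10 11 12 13 14 15
a[i]:  21 25  9 10 29 33 11 12 13 37 41 45 49 29 43
dp:     1  1  2  2  1  1  2  2  2  1  1  1  1  2  2
Maximum is 2.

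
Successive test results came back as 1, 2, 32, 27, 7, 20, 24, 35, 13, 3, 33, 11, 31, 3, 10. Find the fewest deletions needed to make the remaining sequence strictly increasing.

9

Fewest deletions = n − (longest strictly increasing subsequence).
Patience tails:
1 → extends → [1]
2 → extends → [1, 2]
32 → extends → [1, 2, 32]
27 → replaces 32 → [1, 2, 27]
7 → replaces 27 → [1, 2, 7]
20 → extends → [1, 2, 7, 20]
24 → extends → [1, 2, 7, 20, 24]
35 → extends → [1, 2, 7, 20, 24, 35]
13 → replaces 20 → [1, 2, 7, 13, 24, 35]
3 → replaces 7 → [1, 2, 3, 13, 24, 35]
33 → replaces 35 → [1, 2, 3, 13, 24, 33]
11 → replaces 13 → [1, 2, 3, 11, 24, 33]
31 → replaces 33 → [1, 2, 3, 11, 24, 31]
3 → already a tail → [1, 2, 3, 11, 24, 31]
10 → replaces 11 → [1, 2, 3, 10, 24, 31]
Longest strictly increasing subsequence has length 6, so deletions = 15 − 6 = 9.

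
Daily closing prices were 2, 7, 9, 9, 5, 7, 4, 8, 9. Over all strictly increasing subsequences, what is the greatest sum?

Let S[i] be the best sum of a strictly increasing subsequence ending at i:
i:      1  2  3  4  5  6  7  8  9
a[i]:   2  7  9  9  5  7  4  8  9
S:      2  9 18 18  7 14  6 22 31
Maximum is 31 (e.g. 2 + 5 + 7 + 8 + 9).

31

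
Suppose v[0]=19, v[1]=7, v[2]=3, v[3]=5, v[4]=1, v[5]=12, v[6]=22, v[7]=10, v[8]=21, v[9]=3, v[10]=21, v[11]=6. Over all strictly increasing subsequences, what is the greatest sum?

Let S[i] be the best sum of a strictly increasing subsequence ending at i:
i:      0  1  2  3  4  5  6  7  8  9 10 11
v[i]:  19  7  3  5  1 12 22 10 21  3 21  6
S:     19  7  3  8  1 20 42 18 41  4 41 14
Maximum is 42 (e.g. 3 + 5 + 12 + 22).

42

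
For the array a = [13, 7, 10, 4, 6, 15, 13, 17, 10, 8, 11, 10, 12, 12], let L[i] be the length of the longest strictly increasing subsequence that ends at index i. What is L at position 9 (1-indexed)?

dp[i] = 1 + max{dp[j] : j<i, a[j]<a[i]} (or 1 if no such j):
i:      1  2  3  4  5  6  7  8  9 10 11 12 13 14
a[i]:  13  7 10  4  6 15 13 17 10  8 11 10 12 12
dp:     1  1  2  1  2  3  3  4  3  3  4  4  5  5
At index 9 the value is 3.

3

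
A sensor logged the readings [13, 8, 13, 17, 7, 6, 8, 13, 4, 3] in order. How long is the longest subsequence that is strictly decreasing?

6

Negate each value so 'decreasing' becomes 'increasing', then run patience tails on the negated sequence:
-13 → extends → [-13]
-8 → extends → [-13, -8]
-13 → already a tail → [-13, -8]
-17 → replaces -13 → [-17, -8]
-7 → extends → [-17, -8, -7]
-6 → extends → [-17, -8, -7, -6]
-8 → already a tail → [-17, -8, -7, -6]
-13 → replaces -8 → [-17, -13, -7, -6]
-4 → extends → [-17, -13, -7, -6, -4]
-3 → extends → [-17, -13, -7, -6, -4, -3]
Six tails, so the longest strictly decreasing subsequence of the original has length 6.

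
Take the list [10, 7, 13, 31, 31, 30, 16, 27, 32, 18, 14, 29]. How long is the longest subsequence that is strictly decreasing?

Negate each value so 'decreasing' becomes 'increasing', then run patience tails on the negated sequence:
-10 → extends → [-10]
-7 → extends → [-10, -7]
-13 → replaces -10 → [-13, -7]
-31 → replaces -13 → [-31, -7]
-31 → already a tail → [-31, -7]
-30 → replaces -7 → [-31, -30]
-16 → extends → [-31, -30, -16]
-27 → replaces -16 → [-31, -30, -27]
-32 → replaces -31 → [-32, -30, -27]
-18 → extends → [-32, -30, -27, -18]
-14 → extends → [-32, -30, -27, -18, -14]
-29 → replaces -27 → [-32, -30, -29, -18, -14]
Five tails, so the longest strictly decreasing subsequence of the original has length 5.

5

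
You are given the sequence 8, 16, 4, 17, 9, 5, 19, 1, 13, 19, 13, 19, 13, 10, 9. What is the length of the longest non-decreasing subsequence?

Let dp[i] be the length of the longest such subsequence ending at index i:
i:      1  2  3  4  5  6  7  8  9 10 11 12 13 14 15
a[i]:   8 16  4 17  9  5 19  1 13 19 13 19 13 10  9
dp:     1  2  1  3  2  2  4  1  3  5  4  6  5  3  3
Maximum dp value is 6.

6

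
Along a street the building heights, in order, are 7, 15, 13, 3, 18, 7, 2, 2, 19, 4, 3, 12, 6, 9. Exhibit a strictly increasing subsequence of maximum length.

Patience tails give the LIS length; then backtrack through the dp parents:
7 → extends → [7]
15 → extends → [7, 15]
13 → replaces 15 → [7, 13]
3 → replaces 7 → [3, 13]
18 → extends → [3, 13, 18]
7 → replaces 13 → [3, 7, 18]
2 → replaces 3 → [2, 7, 18]
2 → already a tail → [2, 7, 18]
19 → extends → [2, 7, 18, 19]
4 → replaces 7 → [2, 4, 18, 19]
3 → replaces 4 → [2, 3, 18, 19]
12 → replaces 18 → [2, 3, 12, 19]
6 → replaces 12 → [2, 3, 6, 19]
9 → replaces 19 → [2, 3, 6, 9]
Length 4; one witness is 7, 15, 18, 19.

7, 15, 18, 19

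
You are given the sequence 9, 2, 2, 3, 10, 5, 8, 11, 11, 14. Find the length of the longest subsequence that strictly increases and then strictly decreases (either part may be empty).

6

inc[i] = longest strictly increasing subsequence ending at i; dec[i] = longest strictly decreasing subsequence starting at i:
i:      1  2  3  4  5  6  7  8  9 10
a[i]:   9  2  2  3 10  5  8 11 11 14
inc:    1  1  1  2  3  3  4  5  5  6
dec:    2  1  1  1  2  1  1  1  1  1
Best peak at i=10 (value 14): inc=6, dec=1, length 6+1−1 = 6.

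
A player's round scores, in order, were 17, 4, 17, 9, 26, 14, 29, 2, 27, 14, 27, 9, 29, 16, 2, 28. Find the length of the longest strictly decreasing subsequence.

5

Negate each value so 'decreasing' becomes 'increasing', then run patience tails on the negated sequence:
-17 → extends → [-17]
-4 → extends → [-17, -4]
-17 → already a tail → [-17, -4]
-9 → replaces -4 → [-17, -9]
-26 → replaces -17 → [-26, -9]
-14 → replaces -9 → [-26, -14]
-29 → replaces -26 → [-29, -14]
-2 → extends → [-29, -14, -2]
-27 → replaces -14 → [-29, -27, -2]
-14 → replaces -2 → [-29, -27, -14]
-27 → already a tail → [-29, -27, -14]
-9 → extends → [-29, -27, -14, -9]
-29 → already a tail → [-29, -27, -14, -9]
-16 → replaces -14 → [-29, -27, -16, -9]
-2 → extends → [-29, -27, -16, -9, -2]
-28 → replaces -27 → [-29, -28, -16, -9, -2]
Five tails, so the longest strictly decreasing subsequence of the original has length 5.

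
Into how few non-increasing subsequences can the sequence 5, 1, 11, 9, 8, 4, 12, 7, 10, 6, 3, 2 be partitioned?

4

The minimum number of non-increasing subsequences covering a sequence equals the length of its longest strictly increasing subsequence.
LIS length is 4 (e.g. 1, 4, 7, 10), so 4 piles are needed.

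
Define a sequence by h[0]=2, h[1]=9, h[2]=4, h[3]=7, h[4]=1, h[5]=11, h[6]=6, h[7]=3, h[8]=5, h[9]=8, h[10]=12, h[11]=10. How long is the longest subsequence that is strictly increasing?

5

Let dp[i] be the length of the longest such subsequence ending at index i:
i:      0  1  2  3  4  5  6  7  8  9 10 11
h[i]:   2  9  4  7  1 11  6  3  5  8 12 10
dp:     1  2  2  3  1  4  3  2  3  4  5  5
Maximum dp value is 5.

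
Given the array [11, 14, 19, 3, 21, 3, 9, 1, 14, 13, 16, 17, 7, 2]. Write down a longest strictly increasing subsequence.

3, 9, 14, 16, 17

Patience tails give the LIS length; then backtrack through the dp parents:
11 → extends → [11]
14 → extends → [11, 14]
19 → extends → [11, 14, 19]
3 → replaces 11 → [3, 14, 19]
21 → extends → [3, 14, 19, 21]
3 → already a tail → [3, 14, 19, 21]
9 → replaces 14 → [3, 9, 19, 21]
1 → replaces 3 → [1, 9, 19, 21]
14 → replaces 19 → [1, 9, 14, 21]
13 → replaces 14 → [1, 9, 13, 21]
16 → replaces 21 → [1, 9, 13, 16]
17 → extends → [1, 9, 13, 16, 17]
7 → replaces 9 → [1, 7, 13, 16, 17]
2 → replaces 7 → [1, 2, 13, 16, 17]
Length 5; one witness is 3, 9, 14, 16, 17.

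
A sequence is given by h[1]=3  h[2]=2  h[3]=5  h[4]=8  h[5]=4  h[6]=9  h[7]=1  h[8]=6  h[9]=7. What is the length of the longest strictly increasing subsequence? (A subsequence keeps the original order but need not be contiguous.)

Track the smallest tail for each achievable length (strict):
3 → extends → [3]
2 → replaces 3 → [2]
5 → extends → [2, 5]
8 → extends → [2, 5, 8]
4 → replaces 5 → [2, 4, 8]
9 → extends → [2, 4, 8, 9]
1 → replaces 2 → [1, 4, 8, 9]
6 → replaces 8 → [1, 4, 6, 9]
7 → replaces 9 → [1, 4, 6, 7]
Four tails, so the longest strictly increasing subsequence has length 4 (e.g. 3, 5, 8, 9).

4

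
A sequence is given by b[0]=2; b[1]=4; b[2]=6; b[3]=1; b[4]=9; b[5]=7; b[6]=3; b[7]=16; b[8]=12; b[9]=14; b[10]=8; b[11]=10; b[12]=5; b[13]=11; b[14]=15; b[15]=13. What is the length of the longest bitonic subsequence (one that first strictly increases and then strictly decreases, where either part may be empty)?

inc[i] = longest strictly increasing subsequence ending at i; dec[i] = longest strictly decreasing subsequence starting at i:
i:      0  1  2  3  4  5  6  7  8  9 10 11 12 13 14 15
b[i]:   2  4  6  1  9  7  3 16 12 14  8 10  5 11 15 13
inc:    1  2  3  1  4  4  2  5  5  6  5  6  3  7  8  8
dec:    2  2  2  1  3  2  1  4  3  3  2  2  1  1  2  1
Best peak at i=14 (value 15): inc=8, dec=2, length 8+2−1 = 9.

9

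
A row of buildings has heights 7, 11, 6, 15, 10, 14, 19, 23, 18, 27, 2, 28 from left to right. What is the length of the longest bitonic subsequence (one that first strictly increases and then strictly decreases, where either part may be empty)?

inc[i] = longest strictly increasing subsequence ending at i; dec[i] = longest strictly decreasing subsequence starting at i:
i:      1  2  3  4  5  6  7  8  9 10 11 12
a[i]:   7 11  6 15 10 14 19 23 18 27  2 28
inc:    1  2  1  3  2  3  4  5  4  6  1  7
dec:    3  3  2  3  2  2  3  3  2  2  1  1
Best peak at i=8 (value 23): inc=5, dec=3, length 5+3−1 = 7.

7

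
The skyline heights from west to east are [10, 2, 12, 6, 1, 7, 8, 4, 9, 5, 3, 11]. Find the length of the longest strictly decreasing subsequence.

Negate each value so 'decreasing' becomes 'increasing', then run patience tails on the negated sequence:
-10 → extends → [-10]
-2 → extends → [-10, -2]
-12 → replaces -10 → [-12, -2]
-6 → replaces -2 → [-12, -6]
-1 → extends → [-12, -6, -1]
-7 → replaces -6 → [-12, -7, -1]
-8 → replaces -7 → [-12, -8, -1]
-4 → replaces -1 → [-12, -8, -4]
-9 → replaces -8 → [-12, -9, -4]
-5 → replaces -4 → [-12, -9, -5]
-3 → extends → [-12, -9, -5, -3]
-11 → replaces -9 → [-12, -11, -5, -3]
Four tails, so the longest strictly decreasing subsequence of the original has length 4.

4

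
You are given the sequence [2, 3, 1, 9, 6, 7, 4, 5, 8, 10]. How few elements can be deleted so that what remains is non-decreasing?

Fewest deletions = n − (longest non-decreasing subsequence).
Patience tails:
2 → extends → [2]
3 → extends → [2, 3]
1 → replaces 2 → [1, 3]
9 → extends → [1, 3, 9]
6 → replaces 9 → [1, 3, 6]
7 → extends → [1, 3, 6, 7]
4 → replaces 6 → [1, 3, 4, 7]
5 → replaces 7 → [1, 3, 4, 5]
8 → extends → [1, 3, 4, 5, 8]
10 → extends → [1, 3, 4, 5, 8, 10]
Longest non-decreasing subsequence has length 6, so deletions = 10 − 6 = 4.

4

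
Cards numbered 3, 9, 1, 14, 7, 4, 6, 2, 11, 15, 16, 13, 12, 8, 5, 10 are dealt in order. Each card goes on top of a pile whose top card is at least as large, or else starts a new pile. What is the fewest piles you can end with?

The minimum number of non-increasing subsequences covering a sequence equals the length of its longest strictly increasing subsequence.
LIS length is 6 (e.g. 3, 4, 6, 11, 15, 16), so 6 piles are needed.

6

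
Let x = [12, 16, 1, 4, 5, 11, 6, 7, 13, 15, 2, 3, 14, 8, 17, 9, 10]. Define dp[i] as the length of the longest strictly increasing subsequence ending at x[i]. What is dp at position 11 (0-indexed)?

dp[i] = 1 + max{dp[j] : j<i, x[j]<x[i]} (or 1 if no such j):
i:      0  1  2  3  4  5  6  7  8  9 10 11 12 13 14 15 16
x[i]:  12 16  1  4  5 11  6  7 13 15  2  3 14  8 17  9 10
dp:     1  2  1  2  3  4  4  5  6  7  2  3  7  6  8  7  8
At index 11 the value is 3.

3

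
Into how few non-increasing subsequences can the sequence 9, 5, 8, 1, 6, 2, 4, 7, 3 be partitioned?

4

Place each on the leftmost legal pile:
9 → new pile 1 (tops now [9])
5 → pile 1 (tops now [5])
8 → new pile 2 (tops now [5, 8])
1 → pile 1 (tops now [1, 8])
6 → pile 2 (tops now [1, 6])
2 → pile 2 (tops now [1, 2])
4 → new pile 3 (tops now [1, 2, 4])
7 → new pile 4 (tops now [1, 2, 4, 7])
3 → pile 3 (tops now [1, 2, 3, 7])
Four piles.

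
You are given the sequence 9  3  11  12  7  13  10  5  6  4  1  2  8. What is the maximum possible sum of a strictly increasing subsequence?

Let S[i] be the best sum of a strictly increasing subsequence ending at i:
i:      1  2  3  4  5  6  7  8  9 10 11 12 13
a[i]:   9  3 11 12  7 13 10  5  6  4  1  2  8
S:      9  3 20 32 10 45 20  8 14  7  1  3 22
Maximum is 45 (e.g. 9 + 11 + 12 + 13).

45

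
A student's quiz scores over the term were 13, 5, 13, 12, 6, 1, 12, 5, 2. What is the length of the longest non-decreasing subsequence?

3

Let dp[i] be the length of the longest such subsequence ending at index i:
i:      1  2  3  4  5  6  7  8  9
a[i]:  13  5 13 12  6  1 12  5  2
dp:     1  1  2  2  2  1  3  2  2
Maximum dp value is 3.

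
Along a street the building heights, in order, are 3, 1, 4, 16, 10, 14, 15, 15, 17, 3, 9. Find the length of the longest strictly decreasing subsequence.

Let dp[i] be the longest strictly decreasing subsequence ending at i:
i:      1  2  3  4  5  6  7  8  9 10 11
a[i]:   3  1  4 16 10 14 15 15 17  3  9
dp:     1  2  1  1  2  2  2  2  1  3  3
Maximum is 3.

3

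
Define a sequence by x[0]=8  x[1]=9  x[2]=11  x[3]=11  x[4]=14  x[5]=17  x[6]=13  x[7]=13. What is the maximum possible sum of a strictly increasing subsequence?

59

Let S[i] be the best sum of a strictly increasing subsequence ending at i:
i:      0  1  2  3  4  5  6  7
x[i]:   8  9 11 11 14 17 13 13
S:      8 17 28 28 42 59 41 41
Maximum is 59 (e.g. 8 + 9 + 11 + 14 + 17).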